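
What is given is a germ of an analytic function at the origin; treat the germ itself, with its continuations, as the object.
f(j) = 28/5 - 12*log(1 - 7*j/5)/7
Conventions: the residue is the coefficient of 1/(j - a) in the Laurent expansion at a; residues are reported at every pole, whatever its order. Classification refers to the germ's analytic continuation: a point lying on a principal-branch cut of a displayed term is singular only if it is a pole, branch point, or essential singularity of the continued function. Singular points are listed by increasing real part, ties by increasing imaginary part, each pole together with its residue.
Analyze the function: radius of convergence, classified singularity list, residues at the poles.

Radius of convergence at 0: 5/7.
At 5/7: a logarithmic branch point.

Branch term (-12/7)*log(1 - j/(5/7)): its argument vanishes at j = 5/7, a logarithmic branch point, modulus 5/7.
The radius of convergence is the smallest modulus among the singular points: 5/7.


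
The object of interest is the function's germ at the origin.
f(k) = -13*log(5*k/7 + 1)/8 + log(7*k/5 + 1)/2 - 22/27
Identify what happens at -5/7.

The point is a logarithmic branch point.

The term (1/2)*log(1 - k/(-5/7)) has argument 1 - -5/7/(-5/7) = 0 at -5/7: a logarithmic (infinitely-sheeted) branch point; the remaining terms are analytic or single-valued there.


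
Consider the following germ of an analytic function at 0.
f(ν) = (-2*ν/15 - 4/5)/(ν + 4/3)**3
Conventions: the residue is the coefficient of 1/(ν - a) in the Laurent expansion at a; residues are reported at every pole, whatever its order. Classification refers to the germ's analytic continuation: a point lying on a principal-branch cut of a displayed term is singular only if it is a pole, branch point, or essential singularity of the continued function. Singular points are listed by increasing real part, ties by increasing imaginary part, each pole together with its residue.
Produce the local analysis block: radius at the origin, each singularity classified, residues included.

Denominator factor (ν + 4/3)^3: pole of order 3 at -4/3, modulus 4/3.
The radius of convergence is the smallest modulus among the singular points: 4/3.
At the order-3 pole -4/3 set g(ν) = (ν - (-4/3))^3*f(ν) = -2*ν/15 - 4/5.
Order-3 pole: residue = g''(a)/2; g''(-4/3) = 0, so the residue is 0.

Radius of convergence at 0: 4/3.
At -4/3: a pole of order 3; residue 0.


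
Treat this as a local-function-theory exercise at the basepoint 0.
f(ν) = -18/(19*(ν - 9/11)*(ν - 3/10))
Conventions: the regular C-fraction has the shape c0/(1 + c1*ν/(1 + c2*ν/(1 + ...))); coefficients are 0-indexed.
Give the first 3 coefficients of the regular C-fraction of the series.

The regular C-fraction coefficients are [-220/57, -41/9, 110/123].

Taylor coefficients (expand at 0): a_0 = -220/57, a_1 = -9020/513, a_2 = -297220/4617.
c0 = a_0 = -220/57. Peel one level at a time: if S = 1 + c*ν/S' with S'(0) = 1, then c is the ν-coefficient of S and S' = c*ν/(S - 1).
S_1 = c0/f = 1 + (-41/9)*ν + (110/27)*ν^2 + ...; c1 = -41/9.
S_2 = c1*ν/(S_1 - 1) = 1 + (110/123)*ν + ...; c2 = 110/123.


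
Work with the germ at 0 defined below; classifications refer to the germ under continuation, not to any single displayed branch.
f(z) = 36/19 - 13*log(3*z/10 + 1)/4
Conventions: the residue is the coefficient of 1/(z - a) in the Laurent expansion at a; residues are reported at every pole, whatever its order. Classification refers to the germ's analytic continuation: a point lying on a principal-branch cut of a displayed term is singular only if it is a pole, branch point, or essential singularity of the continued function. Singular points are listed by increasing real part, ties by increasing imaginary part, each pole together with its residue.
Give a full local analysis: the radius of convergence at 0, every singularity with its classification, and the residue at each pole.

Branch term (-13/4)*log(1 - z/(-10/3)): its argument vanishes at z = -10/3, a logarithmic branch point, modulus 10/3.
The radius of convergence is the smallest modulus among the singular points: 10/3.

Radius of convergence at 0: 10/3.
At -10/3: a logarithmic branch point.


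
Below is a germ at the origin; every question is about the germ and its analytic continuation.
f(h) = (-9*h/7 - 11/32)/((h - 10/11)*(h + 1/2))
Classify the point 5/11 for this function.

The point is a regular point.

Denominator factors: h - 10/11 = -5/11 at h = 5/11; h + 1/2 = 21/22 at h = 5/11 — none vanishes.
So the germ continues analytically to 5/11.


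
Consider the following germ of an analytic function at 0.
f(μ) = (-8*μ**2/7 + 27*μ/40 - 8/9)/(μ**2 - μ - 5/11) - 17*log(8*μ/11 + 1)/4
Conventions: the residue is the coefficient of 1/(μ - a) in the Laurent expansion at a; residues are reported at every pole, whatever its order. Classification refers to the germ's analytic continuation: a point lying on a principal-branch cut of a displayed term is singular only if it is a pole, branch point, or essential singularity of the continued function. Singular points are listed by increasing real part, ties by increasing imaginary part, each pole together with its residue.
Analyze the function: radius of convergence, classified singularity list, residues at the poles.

Denominator factor (μ**2 - μ - 5/11): discriminant 31/11, real irrational roots 1/2 + (1/22)*sqrt(341) and 1/2 - (1/22)*sqrt(341); poles of order 1, moduli 1/2 + (1/22)*sqrt(341) and -1/2 + (1/22)*sqrt(341).
Branch term (-17/4)*log(1 - μ/(-11/8)): its argument vanishes at μ = -11/8, a logarithmic branch point, modulus 11/8.
The radius of convergence is the smallest modulus among the singular points: -1/2 + (1/22)*sqrt(341).
The branch term is analytic at 1/2 - (1/22)*sqrt(341) and contributes nothing to the residue; only the rational part matters.
The factor μ**2 - μ - 5/11 splits as (μ - a)(μ - a') with a = 1/2 - (1/22)*sqrt(341), a' = 1/2 + (1/22)*sqrt(341). At the order-1 pole a set g(μ) = (μ - a)*(rational part) = [-8*μ**2/7 + 27*μ/40 - 8/9] / (μ - a').
Simple pole: residue = g(a) at a = 1/2 - (1/22)*sqrt(341), which is -131/560 + (13007/245520)*sqrt(341).
The branch term is analytic at 1/2 + (1/22)*sqrt(341) and contributes nothing to the residue; only the rational part matters.
The factor μ**2 - μ - 5/11 splits as (μ - a)(μ - a') with a = 1/2 + (1/22)*sqrt(341), a' = 1/2 - (1/22)*sqrt(341). At the order-1 pole a set g(μ) = (μ - a)*(rational part) = [-8*μ**2/7 + 27*μ/40 - 8/9] / (μ - a').
Simple pole: residue = g(a) at a = 1/2 + (1/22)*sqrt(341), which is -131/560 - (13007/245520)*sqrt(341).
List the singular points by increasing real part (a conjugate pair: the negative imaginary part first).

Radius of convergence at 0: -1/2 + (1/22)*sqrt(341).
At -11/8: a logarithmic branch point.
At 1/2 - (1/22)*sqrt(341): a pole of order 1; residue -131/560 + (13007/245520)*sqrt(341).
At 1/2 + (1/22)*sqrt(341): a pole of order 1; residue -131/560 - (13007/245520)*sqrt(341).


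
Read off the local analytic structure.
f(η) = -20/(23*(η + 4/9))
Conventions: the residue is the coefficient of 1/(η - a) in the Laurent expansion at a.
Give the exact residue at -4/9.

At the order-1 pole -4/9 set g(η) = (η - (-4/9))*f(η) = -20/23.
Simple pole: residue = g(a) at a = -4/9, which is -20/23.

The residue is -20/23.


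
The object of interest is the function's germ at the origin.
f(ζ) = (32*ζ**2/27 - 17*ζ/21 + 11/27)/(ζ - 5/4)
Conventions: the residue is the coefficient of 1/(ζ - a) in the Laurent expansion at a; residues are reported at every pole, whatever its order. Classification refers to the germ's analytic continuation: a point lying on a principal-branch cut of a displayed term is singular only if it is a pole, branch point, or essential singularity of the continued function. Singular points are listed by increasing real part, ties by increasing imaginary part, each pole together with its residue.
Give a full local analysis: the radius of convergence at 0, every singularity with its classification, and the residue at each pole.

Radius of convergence at 0: 5/4.
At 5/4: a pole of order 1; residue 943/756.

Denominator factor (ζ - 5/4): pole of order 1 at 5/4, modulus 5/4.
The radius of convergence is the smallest modulus among the singular points: 5/4.
At the order-1 pole 5/4 set g(ζ) = (ζ - (5/4))*f(ζ) = 32*ζ**2/27 - 17*ζ/21 + 11/27.
Simple pole: residue = g(a) at a = 5/4, which is 943/756.


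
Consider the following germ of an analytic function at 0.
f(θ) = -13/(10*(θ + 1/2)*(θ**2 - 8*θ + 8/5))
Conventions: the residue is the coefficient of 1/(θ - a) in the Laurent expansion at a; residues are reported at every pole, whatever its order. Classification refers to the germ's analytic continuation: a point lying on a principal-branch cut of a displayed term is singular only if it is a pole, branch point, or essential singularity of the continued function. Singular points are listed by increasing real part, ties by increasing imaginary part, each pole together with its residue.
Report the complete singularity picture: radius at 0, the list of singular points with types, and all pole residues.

Radius of convergence at 0: 4 - (6/5)*sqrt(10).
At -1/2: a pole of order 1; residue -2/9.
At 4 - (6/5)*sqrt(10): a pole of order 1; residue 1/9 + (1/24)*sqrt(10).
At 4 + (6/5)*sqrt(10): a pole of order 1; residue 1/9 - (1/24)*sqrt(10).


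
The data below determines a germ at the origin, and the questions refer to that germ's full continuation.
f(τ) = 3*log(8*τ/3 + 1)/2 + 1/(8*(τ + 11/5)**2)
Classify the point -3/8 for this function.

The term (3/2)*log(1 - τ/(-3/8)) has argument 1 - -3/8/(-3/8) = 0 at -3/8: a logarithmic (infinitely-sheeted) branch point; the remaining terms are analytic or single-valued there.

The point is a logarithmic branch point.


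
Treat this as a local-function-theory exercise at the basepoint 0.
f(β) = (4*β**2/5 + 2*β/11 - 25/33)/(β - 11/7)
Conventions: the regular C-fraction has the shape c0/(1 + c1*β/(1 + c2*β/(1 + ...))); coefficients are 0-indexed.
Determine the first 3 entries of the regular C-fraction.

The regular C-fraction coefficients are [175/363, -109/275, 6606/2725].

Taylor coefficients (expand at 0): a_0 = 175/363, a_1 = 763/3993, a_2 = -85099/219615.
c0 = a_0 = 175/363. Peel one level at a time: if S = 1 + c*β/S' with S'(0) = 1, then c is the β-coefficient of S and S' = c*β/(S - 1).
S_1 = c0/f = 1 + (-109/275)*β + (6606/6875)*β^2 + ...; c1 = -109/275.
S_2 = c1*β/(S_1 - 1) = 1 + (6606/2725)*β + ...; c2 = 6606/2725.


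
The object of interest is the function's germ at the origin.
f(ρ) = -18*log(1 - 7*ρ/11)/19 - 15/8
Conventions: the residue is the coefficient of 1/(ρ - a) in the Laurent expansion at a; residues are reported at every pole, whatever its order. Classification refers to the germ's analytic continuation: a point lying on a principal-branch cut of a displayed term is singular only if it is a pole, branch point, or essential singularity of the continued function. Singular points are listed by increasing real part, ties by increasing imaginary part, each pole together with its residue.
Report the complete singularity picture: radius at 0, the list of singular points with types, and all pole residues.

Radius of convergence at 0: 11/7.
At 11/7: a logarithmic branch point.

Branch term (-18/19)*log(1 - ρ/(11/7)): its argument vanishes at ρ = 11/7, a logarithmic branch point, modulus 11/7.
The radius of convergence is the smallest modulus among the singular points: 11/7.


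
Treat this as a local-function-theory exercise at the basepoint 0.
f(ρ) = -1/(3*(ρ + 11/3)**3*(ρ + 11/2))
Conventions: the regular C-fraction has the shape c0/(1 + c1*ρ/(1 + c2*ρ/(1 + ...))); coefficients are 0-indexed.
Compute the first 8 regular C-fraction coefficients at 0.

Taylor coefficients (expand at 0): a_0 = -18/14641, a_1 = 18/14641, a_2 = -1368/1771561, a_3 = 7596/19487171, a_4 = -37062/214358881, a_5 = 165978/2357947691, a_6 = -699372/25937424601, a_7 = 2815920/285311670611.
c0 = a_0 = -18/14641. Peel one level at a time: if S = 1 + c*ρ/S' with S'(0) = 1, then c is the ρ-coefficient of S and S' = c*ρ/(S - 1).
S_1 = c0/f = 1 + (1)*ρ + (45/121)*ρ^2 + ...; c1 = 1.
S_2 = c1*ρ/(S_1 - 1) = 1 + (-45/121)*ρ + (1134/14641)*ρ^2 + ...; c2 = -45/121.
S_3 = c2*ρ/(S_2 - 1) = 1 + (126/605)*ρ + (51/3025)*ρ^2 + ...; c3 = 126/605.
S_4 = c3*ρ/(S_3 - 1) = 1 + (-17/210)*ρ + (233/19404)*ρ^2 + ...; c4 = -17/210.
S_5 = c4*ρ/(S_4 - 1) = 1 + (1165/7854)*ρ + (120/34969)*ρ^2 + ...; c5 = 1165/7854.
S_6 = c5*ρ/(S_5 - 1) = 1 + (-1008/43571)*ρ + (18144/6568969)*ρ^2 + ...; c6 = -1008/43571.
S_7 = c6*ρ/(S_6 - 1) = 1 + (306/2563)*ρ + ...; c7 = 306/2563.

The regular C-fraction coefficients are [-18/14641, 1, -45/121, 126/605, -17/210, 1165/7854, -1008/43571, 306/2563].


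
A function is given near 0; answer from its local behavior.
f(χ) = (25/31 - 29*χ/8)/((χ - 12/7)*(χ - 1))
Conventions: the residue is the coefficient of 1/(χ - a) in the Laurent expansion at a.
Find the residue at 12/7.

The residue is -2347/310.

At the order-1 pole 12/7 set g(χ) = (χ - (12/7))*f(χ) = (25/31 - 29*χ/8)/(χ - 1).
Simple pole: residue = g(a) at a = 12/7, which is -2347/310.


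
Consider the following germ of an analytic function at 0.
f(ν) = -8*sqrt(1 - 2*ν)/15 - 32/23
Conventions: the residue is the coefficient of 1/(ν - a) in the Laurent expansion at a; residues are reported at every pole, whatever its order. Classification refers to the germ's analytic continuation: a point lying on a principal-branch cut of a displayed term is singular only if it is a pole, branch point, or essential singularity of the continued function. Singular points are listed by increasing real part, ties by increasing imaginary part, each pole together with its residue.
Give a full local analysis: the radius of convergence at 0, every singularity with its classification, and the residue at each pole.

Branch term (-8/15)*sqrt(1 - ν/(1/2)): its argument vanishes at ν = 1/2, a square-root branch point, modulus 1/2.
The radius of convergence is the smallest modulus among the singular points: 1/2.

Radius of convergence at 0: 1/2.
At 1/2: an algebraic (square-root) branch point.


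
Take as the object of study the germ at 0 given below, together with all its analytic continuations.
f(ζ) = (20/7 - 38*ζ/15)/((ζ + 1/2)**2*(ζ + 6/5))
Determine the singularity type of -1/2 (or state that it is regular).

The point is a pole of order 2.

The denominator factor ζ + 1/2 vanishes at -1/2 and appears to the power 2; the numerator there equals 433/105, nonzero, and no other factor vanishes.
Hence a pole whose order is the multiplicity, 2.


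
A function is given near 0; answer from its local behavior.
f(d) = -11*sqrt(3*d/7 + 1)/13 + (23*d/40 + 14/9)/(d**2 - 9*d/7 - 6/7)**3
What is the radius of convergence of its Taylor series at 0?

Denominator factor (d**2 - 9*d/7 - 6/7)^3: discriminant 249/49, real irrational roots 9/14 + (1/14)*sqrt(249) and 9/14 - (1/14)*sqrt(249); poles of order 3, moduli 9/14 + (1/14)*sqrt(249) and -9/14 + (1/14)*sqrt(249).
Branch term (-11/13)*sqrt(1 - d/(-7/3)): its argument vanishes at d = -7/3, a square-root branch point, modulus 7/3.
The radius of convergence is the smallest modulus among the singular points: -9/14 + (1/14)*sqrt(249).

The radius of convergence is -9/14 + (1/14)*sqrt(249).


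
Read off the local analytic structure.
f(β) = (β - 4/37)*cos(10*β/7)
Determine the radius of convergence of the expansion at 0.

The radius of convergence is infinite.

The factor cos(10*β/7) is entire and contributes no finite singular point.
The polynomial part has no poles.
No finite singular points: the Taylor series at 0 converges everywhere.


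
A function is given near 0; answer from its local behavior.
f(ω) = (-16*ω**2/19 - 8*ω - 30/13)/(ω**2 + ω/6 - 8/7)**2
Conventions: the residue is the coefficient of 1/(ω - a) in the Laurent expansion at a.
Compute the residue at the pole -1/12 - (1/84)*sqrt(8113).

The residue is -(506880/331790407)*sqrt(8113).

The factor ω**2 + ω/6 - 8/7 splits as (ω - a)(ω - a') with a = -1/12 - (1/84)*sqrt(8113), a' = -1/12 + (1/84)*sqrt(8113). At the order-2 pole a set g(ω) = (ω - a)^2*f(ω) = [-16*ω**2/19 - 8*ω - 30/13] / (ω - a')^2.
Order-2 pole: residue = g'(a); g'(-1/12 - (1/84)*sqrt(8113)) = -(506880/331790407)*sqrt(8113), so the residue is -(506880/331790407)*sqrt(8113).


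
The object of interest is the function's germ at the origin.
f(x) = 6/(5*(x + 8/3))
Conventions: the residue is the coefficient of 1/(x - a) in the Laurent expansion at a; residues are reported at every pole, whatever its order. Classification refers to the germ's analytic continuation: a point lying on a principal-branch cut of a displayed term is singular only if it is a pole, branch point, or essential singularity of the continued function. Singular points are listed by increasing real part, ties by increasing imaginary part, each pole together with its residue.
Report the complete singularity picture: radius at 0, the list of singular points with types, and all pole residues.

Radius of convergence at 0: 8/3.
At -8/3: a pole of order 1; residue 6/5.

Denominator factor (x + 8/3): pole of order 1 at -8/3, modulus 8/3.
The radius of convergence is the smallest modulus among the singular points: 8/3.
At the order-1 pole -8/3 set g(x) = (x - (-8/3))*f(x) = 6/5.
Simple pole: residue = g(a) at a = -8/3, which is 6/5.


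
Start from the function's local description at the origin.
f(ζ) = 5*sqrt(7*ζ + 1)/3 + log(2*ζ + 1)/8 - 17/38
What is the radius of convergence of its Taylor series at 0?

Branch term (1/8)*log(1 - ζ/(-1/2)): its argument vanishes at ζ = -1/2, a logarithmic branch point, modulus 1/2.
Branch term (5/3)*sqrt(1 - ζ/(-1/7)): its argument vanishes at ζ = -1/7, a square-root branch point, modulus 1/7.
The radius of convergence is the smallest modulus among the singular points: 1/7.

The radius of convergence is 1/7.


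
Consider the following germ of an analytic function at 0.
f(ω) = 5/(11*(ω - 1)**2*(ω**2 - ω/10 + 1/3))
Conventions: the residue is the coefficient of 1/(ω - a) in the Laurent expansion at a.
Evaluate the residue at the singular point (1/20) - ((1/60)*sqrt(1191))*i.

The factor ω**2 - ω/10 + 1/3 splits as (ω - a)(ω - a') with a = (1/20) - ((1/60)*sqrt(1191))*i, a' = (1/20) + ((1/60)*sqrt(1191))*i. At the order-1 pole a set g(ω) = (ω - a)*f(ω) = [5/(11*(ω - 1)**2)] / (ω - a').
Simple pole: residue = g(a) at a = (1/20) - ((1/60)*sqrt(1191))*i, which is (4275/15059) + ((25725/5978423)*sqrt(1191))*i.

The residue is (4275/15059) + ((25725/5978423)*sqrt(1191))*i.


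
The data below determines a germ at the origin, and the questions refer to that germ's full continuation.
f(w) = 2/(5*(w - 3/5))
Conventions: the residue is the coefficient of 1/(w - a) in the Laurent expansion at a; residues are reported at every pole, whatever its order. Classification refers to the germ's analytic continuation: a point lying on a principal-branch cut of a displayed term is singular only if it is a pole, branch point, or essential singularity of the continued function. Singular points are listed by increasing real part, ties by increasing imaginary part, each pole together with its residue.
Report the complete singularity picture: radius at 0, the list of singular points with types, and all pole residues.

Radius of convergence at 0: 3/5.
At 3/5: a pole of order 1; residue 2/5.

Denominator factor (w - 3/5): pole of order 1 at 3/5, modulus 3/5.
The radius of convergence is the smallest modulus among the singular points: 3/5.
At the order-1 pole 3/5 set g(w) = (w - (3/5))*f(w) = 2/5.
Simple pole: residue = g(a) at a = 3/5, which is 2/5.


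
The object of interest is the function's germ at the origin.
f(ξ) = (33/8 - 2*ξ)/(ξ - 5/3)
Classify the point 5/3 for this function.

The point is a pole of order 1.

The denominator factor ξ - 5/3 vanishes at 5/3 and appears to the power 1; the numerator there equals 19/24, nonzero, and no other factor vanishes.
Hence a pole whose order is the multiplicity, 1.


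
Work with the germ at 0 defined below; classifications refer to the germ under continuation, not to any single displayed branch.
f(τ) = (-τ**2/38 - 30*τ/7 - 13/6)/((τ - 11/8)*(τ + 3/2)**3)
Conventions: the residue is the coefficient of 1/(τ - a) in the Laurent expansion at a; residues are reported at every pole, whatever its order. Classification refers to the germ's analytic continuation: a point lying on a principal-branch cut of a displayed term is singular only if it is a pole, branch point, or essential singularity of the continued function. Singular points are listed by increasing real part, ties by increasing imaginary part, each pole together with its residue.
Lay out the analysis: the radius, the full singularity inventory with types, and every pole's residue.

Radius of convergence at 0: 11/8.
At -3/2: a pole of order 3; residue 1656628/4854633.
At 11/8: a pole of order 1; residue -1656628/4854633.

Denominator factor (τ + 3/2)^3: pole of order 3 at -3/2, modulus 3/2.
Denominator factor (τ - 11/8): pole of order 1 at 11/8, modulus 11/8.
The radius of convergence is the smallest modulus among the singular points: 11/8.
At the order-3 pole -3/2 set g(τ) = (τ - (-3/2))^3*f(τ) = (-τ**2/38 - 30*τ/7 - 13/6)/(τ - 11/8).
Order-3 pole: residue = g''(a)/2; g''(-3/2) = 3313256/4854633, so the residue is 1656628/4854633.
At the order-1 pole 11/8 set g(τ) = (τ - (11/8))*f(τ) = (-τ**2/38 - 30*τ/7 - 13/6)/(τ + 3/2)**3.
Simple pole: residue = g(a) at a = 11/8, which is -1656628/4854633.
List the singular points by increasing real part (a conjugate pair: the negative imaginary part first).


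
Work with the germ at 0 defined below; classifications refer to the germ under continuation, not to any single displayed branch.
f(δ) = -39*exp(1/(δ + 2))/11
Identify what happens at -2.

The exponent 1/(δ - (-2)) has a pole at -2, so exp(1/(δ - (-2))) takes every nonzero value near it: an essential singularity (not a pole of any order).

The point is an essential singularity.


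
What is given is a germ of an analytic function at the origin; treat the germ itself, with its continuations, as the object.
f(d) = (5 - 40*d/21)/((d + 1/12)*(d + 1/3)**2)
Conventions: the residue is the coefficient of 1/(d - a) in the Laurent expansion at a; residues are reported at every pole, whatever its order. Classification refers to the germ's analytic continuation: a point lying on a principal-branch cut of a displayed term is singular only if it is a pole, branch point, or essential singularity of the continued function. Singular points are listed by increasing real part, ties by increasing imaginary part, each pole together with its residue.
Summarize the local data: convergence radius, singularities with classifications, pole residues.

Denominator factor (d + 1/12): pole of order 1 at -1/12, modulus 1/12.
Denominator factor (d + 1/3)^2: pole of order 2 at -1/3, modulus 1/3.
The radius of convergence is the smallest modulus among the singular points: 1/12.
At the order-2 pole -1/3 set g(d) = (d - (-1/3))^2*f(d) = (5 - 40*d/21)/(d + 1/12).
Order-2 pole: residue = g'(a); g'(-1/3) = -5200/63, so the residue is -5200/63.
At the order-1 pole -1/12 set g(d) = (d - (-1/12))*f(d) = (5 - 40*d/21)/(d + 1/3)**2.
Simple pole: residue = g(a) at a = -1/12, which is 5200/63.
List the singular points by increasing real part (a conjugate pair: the negative imaginary part first).

Radius of convergence at 0: 1/12.
At -1/3: a pole of order 2; residue -5200/63.
At -1/12: a pole of order 1; residue 5200/63.


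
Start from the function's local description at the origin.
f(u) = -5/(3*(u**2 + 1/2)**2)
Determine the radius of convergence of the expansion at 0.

Denominator factor (u**2 + 1/2)^2: discriminant -2, complex-conjugate roots ((1/2)*sqrt(2))*i and -((1/2)*sqrt(2))*i; poles of order 2, moduli (1/2)*sqrt(2) and (1/2)*sqrt(2).
The radius of convergence is the smallest modulus among the singular points: (1/2)*sqrt(2).

The radius of convergence is (1/2)*sqrt(2).


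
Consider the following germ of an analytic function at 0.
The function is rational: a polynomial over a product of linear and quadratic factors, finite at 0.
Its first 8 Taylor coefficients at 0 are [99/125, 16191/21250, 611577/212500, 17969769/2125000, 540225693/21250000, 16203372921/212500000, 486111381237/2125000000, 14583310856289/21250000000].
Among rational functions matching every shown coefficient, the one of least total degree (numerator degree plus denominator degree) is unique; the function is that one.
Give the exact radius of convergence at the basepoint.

No rational of total degree below 4 reproduces all 8 coefficients; solving the [2/2] Pade equations on them gives f(ω) = (-3*ω**2/25 + 26*ω/17 - 22/25)/((ω - 1/3)*(ω + 10/3)), whose expansion matches every shown term.
Denominator factor (ω - 1/3): pole of order 1 at 1/3, modulus 1/3.
Denominator factor (ω + 10/3): pole of order 1 at -10/3, modulus 10/3.
The radius of convergence is the smallest modulus among the singular points: 1/3.

The radius of convergence is 1/3.


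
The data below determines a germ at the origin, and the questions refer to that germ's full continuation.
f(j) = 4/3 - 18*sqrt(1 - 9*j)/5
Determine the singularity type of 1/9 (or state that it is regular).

The term (-18/5)*sqrt(1 - j/(1/9)) has argument 1 - 1/9/(1/9) = 0 at 1/9: a square-root (algebraic, two-sheeted) branch point; the remaining terms are analytic or single-valued there.

The point is an algebraic (square-root) branch point.


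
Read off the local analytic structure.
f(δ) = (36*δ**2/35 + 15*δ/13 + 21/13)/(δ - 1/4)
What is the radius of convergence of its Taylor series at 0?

Denominator factor (δ - 1/4): pole of order 1 at 1/4, modulus 1/4.
The radius of convergence is the smallest modulus among the singular points: 1/4.

The radius of convergence is 1/4.


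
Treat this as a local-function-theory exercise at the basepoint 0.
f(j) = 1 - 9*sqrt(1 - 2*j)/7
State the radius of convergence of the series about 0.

Branch term (-9/7)*sqrt(1 - j/(1/2)): its argument vanishes at j = 1/2, a square-root branch point, modulus 1/2.
The radius of convergence is the smallest modulus among the singular points: 1/2.

The radius of convergence is 1/2.


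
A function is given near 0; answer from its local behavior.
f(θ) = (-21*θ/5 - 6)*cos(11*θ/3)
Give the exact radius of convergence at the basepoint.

The radius of convergence is infinite.

The factor cos(11*θ/3) is entire and contributes no finite singular point.
The polynomial part has no poles.
No finite singular points: the Taylor series at 0 converges everywhere.


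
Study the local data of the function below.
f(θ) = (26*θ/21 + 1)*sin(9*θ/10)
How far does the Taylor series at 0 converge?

The radius of convergence is infinite.

The factor sin(9*θ/10) is entire and contributes no finite singular point.
The polynomial part has no poles.
No finite singular points: the Taylor series at 0 converges everywhere.


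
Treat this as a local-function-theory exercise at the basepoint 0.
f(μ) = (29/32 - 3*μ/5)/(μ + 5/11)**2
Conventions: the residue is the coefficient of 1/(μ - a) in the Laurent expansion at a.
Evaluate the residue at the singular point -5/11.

At the order-2 pole -5/11 set g(μ) = (μ - (-5/11))^2*f(μ) = 29/32 - 3*μ/5.
Order-2 pole: residue = g'(a); g'(-5/11) = -3/5, so the residue is -3/5.

The residue is -3/5.


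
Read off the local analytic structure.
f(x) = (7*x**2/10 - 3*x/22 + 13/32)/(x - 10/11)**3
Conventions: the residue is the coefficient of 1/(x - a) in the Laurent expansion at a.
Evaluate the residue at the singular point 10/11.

The residue is 7/10.

At the order-3 pole 10/11 set g(x) = (x - (10/11))^3*f(x) = 7*x**2/10 - 3*x/22 + 13/32.
Order-3 pole: residue = g''(a)/2; g''(10/11) = 7/5, so the residue is 7/10.


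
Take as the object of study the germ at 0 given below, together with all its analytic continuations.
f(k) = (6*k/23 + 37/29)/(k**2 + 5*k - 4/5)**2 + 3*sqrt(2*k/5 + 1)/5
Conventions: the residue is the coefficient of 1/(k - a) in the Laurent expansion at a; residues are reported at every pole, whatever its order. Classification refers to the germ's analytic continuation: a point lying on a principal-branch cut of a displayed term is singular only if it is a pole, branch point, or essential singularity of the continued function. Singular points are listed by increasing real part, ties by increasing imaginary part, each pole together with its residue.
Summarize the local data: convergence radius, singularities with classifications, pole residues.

Radius of convergence at 0: -5/2 + (1/10)*sqrt(705).
At -5/2 - (1/10)*sqrt(705): a pole of order 2; residue (4160/13260627)*sqrt(705).
At -5/2: an algebraic (square-root) branch point.
At -5/2 + (1/10)*sqrt(705): a pole of order 2; residue -(4160/13260627)*sqrt(705).

Denominator factor (k**2 + 5*k - 4/5)^2: discriminant 141/5, real irrational roots -5/2 + (1/10)*sqrt(705) and -5/2 - (1/10)*sqrt(705); poles of order 2, moduli -5/2 + (1/10)*sqrt(705) and 5/2 + (1/10)*sqrt(705).
Branch term (3/5)*sqrt(1 - k/(-5/2)): its argument vanishes at k = -5/2, a square-root branch point, modulus 5/2.
The radius of convergence is the smallest modulus among the singular points: -5/2 + (1/10)*sqrt(705).
The branch term is analytic at -5/2 - (1/10)*sqrt(705) and contributes nothing to the residue; only the rational part matters.
The factor k**2 + 5*k - 4/5 splits as (k - a)(k - a') with a = -5/2 - (1/10)*sqrt(705), a' = -5/2 + (1/10)*sqrt(705). At the order-2 pole a set g(k) = (k - a)^2*(rational part) = [6*k/23 + 37/29] / (k - a')^2.
Order-2 pole: residue = g'(a); g'(-5/2 - (1/10)*sqrt(705)) = (4160/13260627)*sqrt(705), so the residue is (4160/13260627)*sqrt(705).
The branch term is analytic at -5/2 + (1/10)*sqrt(705) and contributes nothing to the residue; only the rational part matters.
The factor k**2 + 5*k - 4/5 splits as (k - a)(k - a') with a = -5/2 + (1/10)*sqrt(705), a' = -5/2 - (1/10)*sqrt(705). At the order-2 pole a set g(k) = (k - a)^2*(rational part) = [6*k/23 + 37/29] / (k - a')^2.
Order-2 pole: residue = g'(a); g'(-5/2 + (1/10)*sqrt(705)) = -(4160/13260627)*sqrt(705), so the residue is -(4160/13260627)*sqrt(705).
List the singular points by increasing real part (a conjugate pair: the negative imaginary part first).


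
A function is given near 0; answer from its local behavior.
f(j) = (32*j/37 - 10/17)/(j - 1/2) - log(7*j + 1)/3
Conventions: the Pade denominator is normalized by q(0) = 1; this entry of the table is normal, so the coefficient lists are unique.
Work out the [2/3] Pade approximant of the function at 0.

Taylor coefficients needed (expand at 0): a_0 = 20/17, a_1 = -3227/1887, a_2 = 35525/3774, a_3 = -201635/5661, a_4 = 1547861/7548, a_5 = -10477523/9435.
Write the denominator as Q(j) = 1 + q1*j + q2*j^2 + q3*j^3. Requiring Q*f - P = O(j^6) with deg P <= 2 kills the coefficients of j^3..j^5 in Q*f:
  j^3: a_3 + q1*a_2 + q2*a_1 + q3*a_0 = 0, i.e. -201635/5661 + (35525/3774)*q1 + (-3227/1887)*q2 + (20/17)*q3 = 0.
  j^4: a_4 + q1*a_3 + q2*a_2 + q3*a_1 = 0, i.e. 1547861/7548 + (-201635/5661)*q1 + (35525/3774)*q2 + (-3227/1887)*q3 = 0.
  j^5: a_5 + q1*a_4 + q2*a_3 + q3*a_2 = 0, i.e. -10477523/9435 + (1547861/7548)*q1 + (-201635/5661)*q2 + (35525/3774)*q3 = 0.
Solving this linear system: q1 = 261139457/46296405, q2 = -79037455/18518562, q3 = -1169981477/55555686.
The numerator is Q*f truncated at degree 2: P0 = a_0 = 20/17; P1 = a_1 + q1*a_0 = 28688739707/5824087749; P2 = a_2 + q1*a_1 + q2*a_0 = -918030018353/174722632470.

The Pade approximant has numerator coefficients [20/17, 28688739707/5824087749, -918030018353/174722632470]; denominator coefficients [1, 261139457/46296405, -79037455/18518562, -1169981477/55555686].


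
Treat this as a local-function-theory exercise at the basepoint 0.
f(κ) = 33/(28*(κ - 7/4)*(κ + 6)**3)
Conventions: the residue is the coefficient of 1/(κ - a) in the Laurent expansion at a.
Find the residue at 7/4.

At the order-1 pole 7/4 set g(κ) = (κ - (7/4))*f(κ) = 33/(28*(κ + 6)**3).
Simple pole: residue = g(a) at a = 7/4, which is 528/208537.

The residue is 528/208537.


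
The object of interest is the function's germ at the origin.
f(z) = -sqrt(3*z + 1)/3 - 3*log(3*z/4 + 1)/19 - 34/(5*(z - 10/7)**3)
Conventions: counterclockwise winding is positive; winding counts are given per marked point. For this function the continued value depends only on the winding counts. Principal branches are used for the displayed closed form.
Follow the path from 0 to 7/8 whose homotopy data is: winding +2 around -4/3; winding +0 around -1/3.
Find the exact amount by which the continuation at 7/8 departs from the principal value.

Continued minus principal equals -(12/19)*pi*i.

The rational part is single-valued and drops out of the difference; each branch term changes only by its own monodromy.
(-3/19)*log(1 - z/(-4/3)): each positive loop around -4/3 adds 2*pi*i to the log, so winding +2 contributes (-3/19)*(2)*2*pi*i = -(12/19)*pi*i.
(-1/3)*sqrt(1 - z/(-1/3)): winding +0 is even, the square root returns to the same sheet, contribution 0.
Summing the contributions at z = 7/8 gives -(12/19)*pi*i.


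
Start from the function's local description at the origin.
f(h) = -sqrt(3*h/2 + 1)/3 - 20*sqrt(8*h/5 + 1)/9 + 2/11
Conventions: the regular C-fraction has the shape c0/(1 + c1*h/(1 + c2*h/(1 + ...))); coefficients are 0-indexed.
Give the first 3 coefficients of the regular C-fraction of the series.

Taylor coefficients (expand at 0): a_0 = -235/99, a_1 = -73/36, a_2 = 1159/1440.
c0 = a_0 = -235/99. Peel one level at a time: if S = 1 + c*h/S' with S'(0) = 1, then c is the h-coefficient of S and S' = c*h/(S - 1).
S_1 = c0/f = 1 + (-803/940)*h + (1888821/1767200)*h^2 + ...; c1 = -803/940.
S_2 = c1*h/(S_1 - 1) = 1 + (171711/137240)*h + ...; c2 = 171711/137240.

The regular C-fraction coefficients are [-235/99, -803/940, 171711/137240].


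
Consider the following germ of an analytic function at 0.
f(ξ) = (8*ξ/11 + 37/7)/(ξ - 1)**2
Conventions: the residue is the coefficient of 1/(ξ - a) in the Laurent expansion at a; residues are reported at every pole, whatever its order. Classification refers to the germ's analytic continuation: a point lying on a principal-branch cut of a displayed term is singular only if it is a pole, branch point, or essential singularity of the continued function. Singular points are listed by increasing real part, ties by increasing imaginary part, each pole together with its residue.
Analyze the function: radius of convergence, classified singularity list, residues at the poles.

Denominator factor (ξ - 1)^2: pole of order 2 at 1, modulus 1.
The radius of convergence is the smallest modulus among the singular points: 1.
At the order-2 pole 1 set g(ξ) = (ξ - (1))^2*f(ξ) = 8*ξ/11 + 37/7.
Order-2 pole: residue = g'(a); g'(1) = 8/11, so the residue is 8/11.

Radius of convergence at 0: 1.
At 1: a pole of order 2; residue 8/11.


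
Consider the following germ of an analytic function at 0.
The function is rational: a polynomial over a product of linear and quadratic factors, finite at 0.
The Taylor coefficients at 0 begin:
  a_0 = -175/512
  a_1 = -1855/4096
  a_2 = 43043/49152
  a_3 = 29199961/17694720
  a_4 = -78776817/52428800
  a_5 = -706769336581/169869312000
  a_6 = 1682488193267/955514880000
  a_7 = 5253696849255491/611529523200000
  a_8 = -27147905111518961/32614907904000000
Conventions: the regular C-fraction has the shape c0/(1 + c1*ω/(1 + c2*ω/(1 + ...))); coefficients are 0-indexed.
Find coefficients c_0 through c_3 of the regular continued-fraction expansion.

The regular C-fraction coefficients are [-175/512, -53/40, 4145/1272, -3583573/1581732].

Taylor coefficients (read off): a_0 = -175/512, a_1 = -1855/4096, a_2 = 43043/49152, a_3 = 29199961/17694720.
c0 = a_0 = -175/512. Peel one level at a time: if S = 1 + c*ω/S' with S'(0) = 1, then c is the ω-coefficient of S and S' = c*ω/(S - 1).
S_1 = c0/f = 1 + (-53/40)*ω + (829/192)*ω^2 + ...; c1 = -53/40.
S_2 = c1*ω/(S_1 - 1) = 1 + (4145/1272)*ω + (17917865/2426976)*ω^2 + ...; c2 = 4145/1272.
S_3 = c2*ω/(S_2 - 1) = 1 + (-3583573/1581732)*ω + ...; c3 = -3583573/1581732.


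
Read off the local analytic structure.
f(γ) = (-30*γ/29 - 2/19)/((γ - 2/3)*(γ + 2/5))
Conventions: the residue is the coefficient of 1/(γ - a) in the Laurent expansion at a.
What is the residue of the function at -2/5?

At the order-1 pole -2/5 set g(γ) = (γ - (-2/5))*f(γ) = (-30*γ/29 - 2/19)/(γ - 2/3).
Simple pole: residue = g(a) at a = -2/5, which is -1275/4408.

The residue is -1275/4408.


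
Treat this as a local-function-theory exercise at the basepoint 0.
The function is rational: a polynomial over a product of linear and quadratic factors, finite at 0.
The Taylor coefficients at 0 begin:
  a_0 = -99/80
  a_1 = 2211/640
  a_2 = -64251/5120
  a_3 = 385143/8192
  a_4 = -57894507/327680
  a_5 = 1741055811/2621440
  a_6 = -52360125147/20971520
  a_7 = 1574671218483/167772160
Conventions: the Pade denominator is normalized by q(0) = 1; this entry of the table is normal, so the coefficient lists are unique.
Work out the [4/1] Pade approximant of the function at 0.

The Pade approximant has numerator coefficients [-99/80, -154297/128880, 169169/386640, -20449/128880, 20449/386640]; denominator coefficients [1, 436027/115992].

Taylor coefficients needed (read off): a_0 = -99/80, a_1 = 2211/640, a_2 = -64251/5120, a_3 = 385143/8192, a_4 = -57894507/327680, a_5 = 1741055811/2621440.
Write the denominator as Q(χ) = 1 + q1*χ. Requiring Q*f - P = O(χ^6) with deg P <= 4 kills the coefficients of χ^5..χ^5 in Q*f:
  χ^5: a_5 + q1*a_4 = 0, i.e. 1741055811/2621440 + (-57894507/327680)*q1 = 0.
Solving this linear system: q1 = 436027/115992.
The numerator is Q*f truncated at degree 4: P0 = a_0 = -99/80; P1 = a_1 + q1*a_0 = -154297/128880; P2 = a_2 + q1*a_1 = 169169/386640; P3 = a_3 + q1*a_2 = -20449/128880; P4 = a_4 + q1*a_3 = 20449/386640.


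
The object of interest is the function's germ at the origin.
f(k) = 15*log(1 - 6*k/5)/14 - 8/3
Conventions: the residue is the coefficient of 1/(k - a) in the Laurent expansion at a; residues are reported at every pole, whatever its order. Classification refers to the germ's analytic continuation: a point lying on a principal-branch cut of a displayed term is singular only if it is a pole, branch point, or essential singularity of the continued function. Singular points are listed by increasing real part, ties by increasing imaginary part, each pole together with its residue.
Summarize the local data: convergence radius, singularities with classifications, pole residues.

Branch term (15/14)*log(1 - k/(5/6)): its argument vanishes at k = 5/6, a logarithmic branch point, modulus 5/6.
The radius of convergence is the smallest modulus among the singular points: 5/6.

Radius of convergence at 0: 5/6.
At 5/6: a logarithmic branch point.


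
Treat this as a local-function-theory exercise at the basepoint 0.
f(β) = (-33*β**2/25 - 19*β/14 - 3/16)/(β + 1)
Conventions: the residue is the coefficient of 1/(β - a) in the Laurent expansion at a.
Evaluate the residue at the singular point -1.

The residue is -421/2800.

At the order-1 pole -1 set g(β) = (β - (-1))*f(β) = -33*β**2/25 - 19*β/14 - 3/16.
Simple pole: residue = g(a) at a = -1, which is -421/2800.


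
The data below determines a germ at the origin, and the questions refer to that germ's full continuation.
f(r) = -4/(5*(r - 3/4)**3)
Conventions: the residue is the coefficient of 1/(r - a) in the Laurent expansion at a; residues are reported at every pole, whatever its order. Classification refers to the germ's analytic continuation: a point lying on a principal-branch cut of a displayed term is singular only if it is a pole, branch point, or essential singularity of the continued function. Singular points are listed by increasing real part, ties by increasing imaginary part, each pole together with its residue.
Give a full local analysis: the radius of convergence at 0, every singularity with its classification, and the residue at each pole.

Radius of convergence at 0: 3/4.
At 3/4: a pole of order 3; residue 0.

Denominator factor (r - 3/4)^3: pole of order 3 at 3/4, modulus 3/4.
The radius of convergence is the smallest modulus among the singular points: 3/4.
At the order-3 pole 3/4 set g(r) = (r - (3/4))^3*f(r) = -4/5.
Order-3 pole: residue = g''(a)/2; g''(3/4) = 0, so the residue is 0.
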